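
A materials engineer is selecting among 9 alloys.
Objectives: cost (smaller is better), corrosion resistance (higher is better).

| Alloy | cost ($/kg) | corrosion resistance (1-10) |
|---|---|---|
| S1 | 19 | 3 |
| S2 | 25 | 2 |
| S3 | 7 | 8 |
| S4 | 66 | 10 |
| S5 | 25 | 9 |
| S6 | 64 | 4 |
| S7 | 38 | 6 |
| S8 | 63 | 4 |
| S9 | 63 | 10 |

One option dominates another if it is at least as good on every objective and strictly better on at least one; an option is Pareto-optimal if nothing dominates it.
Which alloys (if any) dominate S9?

S1: worse on corrosion resistance (3 vs 10).
S2: worse on corrosion resistance (2 vs 10).
S3: worse on corrosion resistance (8 vs 10).
S4: worse on cost (66 vs 63).
S5: worse on corrosion resistance (9 vs 10).
S6: worse on cost (64 vs 63).
S7: worse on corrosion resistance (6 vs 10).
S8: worse on corrosion resistance (4 vs 10).
No option dominates S9.

none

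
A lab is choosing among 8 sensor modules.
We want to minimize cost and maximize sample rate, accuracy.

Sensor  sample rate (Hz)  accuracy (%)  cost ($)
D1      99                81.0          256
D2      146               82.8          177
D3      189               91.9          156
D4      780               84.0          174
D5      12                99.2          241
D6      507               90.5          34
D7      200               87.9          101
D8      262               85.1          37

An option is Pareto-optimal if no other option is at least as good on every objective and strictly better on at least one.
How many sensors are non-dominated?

4

D1: dominated by D2 (sample rate 146≥99, accuracy 82.8≥81.0, cost 177≤256).
D2: dominated by D3 (sample rate 189≥146, accuracy 91.9≥82.8, cost 156≤177).
D3: not dominated.
D4: not dominated (best sample rate).
D5: not dominated (best accuracy).
D6: not dominated (best cost).
D7: dominated by D6 (sample rate 507≥200, accuracy 90.5≥87.9, cost 34≤101).
D8: dominated by D6 (sample rate 507≥262, accuracy 90.5≥85.1, cost 34≤37).
Pareto-optimal: D3, D4, D5, D6 → 4.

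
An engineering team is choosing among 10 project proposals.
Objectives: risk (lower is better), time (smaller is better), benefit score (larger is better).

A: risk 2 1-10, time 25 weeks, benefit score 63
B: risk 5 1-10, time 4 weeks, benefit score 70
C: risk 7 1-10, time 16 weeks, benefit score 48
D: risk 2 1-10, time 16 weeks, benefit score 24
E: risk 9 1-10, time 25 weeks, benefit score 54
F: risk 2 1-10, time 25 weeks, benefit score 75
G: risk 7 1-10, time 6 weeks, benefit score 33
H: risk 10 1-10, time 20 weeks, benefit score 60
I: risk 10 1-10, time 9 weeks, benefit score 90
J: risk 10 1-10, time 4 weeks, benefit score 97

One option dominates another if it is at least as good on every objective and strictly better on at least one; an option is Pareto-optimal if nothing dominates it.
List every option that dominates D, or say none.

A: worse on time (25 vs 16).
B: worse on risk (5 vs 2).
C: worse on risk (7 vs 2).
E: worse on risk (9 vs 2).
F: worse on time (25 vs 16).
G: worse on risk (7 vs 2).
H: worse on risk (10 vs 2).
I: worse on risk (10 vs 2).
J: worse on risk (10 vs 2).
No option dominates D.

none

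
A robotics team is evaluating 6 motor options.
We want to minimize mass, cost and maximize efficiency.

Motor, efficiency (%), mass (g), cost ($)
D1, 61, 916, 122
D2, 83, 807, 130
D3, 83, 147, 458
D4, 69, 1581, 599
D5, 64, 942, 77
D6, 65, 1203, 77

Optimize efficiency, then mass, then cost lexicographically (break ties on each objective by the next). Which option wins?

First maximize efficiency: best is 83, kept {D2, D3}.
Then minimize mass: best is 147, kept {D3}.

D3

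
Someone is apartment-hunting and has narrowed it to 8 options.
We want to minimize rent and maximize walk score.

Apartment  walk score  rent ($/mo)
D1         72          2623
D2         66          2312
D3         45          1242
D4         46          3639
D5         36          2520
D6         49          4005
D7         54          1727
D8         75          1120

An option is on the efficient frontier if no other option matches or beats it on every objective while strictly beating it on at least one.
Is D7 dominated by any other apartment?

Yes

D8 vs D7: walk score 75≥54, rent 1120≤1727 — D8 is at least as good on every objective and strictly better on at least one, so D8 dominates D7.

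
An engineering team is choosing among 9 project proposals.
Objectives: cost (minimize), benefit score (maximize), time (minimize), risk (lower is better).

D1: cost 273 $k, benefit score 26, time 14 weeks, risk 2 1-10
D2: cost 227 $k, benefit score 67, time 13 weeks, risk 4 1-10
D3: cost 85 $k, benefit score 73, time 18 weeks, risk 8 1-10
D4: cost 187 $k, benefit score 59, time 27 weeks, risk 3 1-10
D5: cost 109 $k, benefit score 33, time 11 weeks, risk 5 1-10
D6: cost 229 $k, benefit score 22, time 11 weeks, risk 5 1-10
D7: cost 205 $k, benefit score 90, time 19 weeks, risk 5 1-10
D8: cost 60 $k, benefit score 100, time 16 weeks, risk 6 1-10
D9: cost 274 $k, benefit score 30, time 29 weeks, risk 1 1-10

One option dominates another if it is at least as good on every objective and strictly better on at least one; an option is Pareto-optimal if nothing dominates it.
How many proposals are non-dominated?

D1: not dominated.
D2: not dominated.
D3: dominated by D8 (cost 60≤85, benefit score 100≥73, time 16≤18, risk 6≤8).
D4: not dominated.
D5: not dominated.
D6: dominated by D5 (cost 109≤229, benefit score 33≥22, time 11≤11, risk 5≤5).
D7: not dominated.
D8: not dominated (best cost).
D9: not dominated (best risk).
Pareto-optimal: D1, D2, D4, D5, D7, D8, D9 → 7.

7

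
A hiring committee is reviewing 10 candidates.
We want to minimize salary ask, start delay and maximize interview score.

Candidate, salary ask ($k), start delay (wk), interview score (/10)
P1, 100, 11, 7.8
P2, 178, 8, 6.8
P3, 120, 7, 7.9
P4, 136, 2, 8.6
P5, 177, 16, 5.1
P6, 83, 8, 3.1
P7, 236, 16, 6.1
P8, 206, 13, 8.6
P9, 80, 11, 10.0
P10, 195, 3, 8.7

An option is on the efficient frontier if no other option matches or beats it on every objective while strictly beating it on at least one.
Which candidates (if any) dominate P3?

none

P1: worse on start delay (11 vs 7).
P2: worse on salary ask (178 vs 120).
P4: worse on salary ask (136 vs 120).
P5: worse on salary ask (177 vs 120).
P6: worse on start delay (8 vs 7).
P7: worse on salary ask (236 vs 120).
P8: worse on salary ask (206 vs 120).
P9: worse on start delay (11 vs 7).
P10: worse on salary ask (195 vs 120).
No option dominates P3.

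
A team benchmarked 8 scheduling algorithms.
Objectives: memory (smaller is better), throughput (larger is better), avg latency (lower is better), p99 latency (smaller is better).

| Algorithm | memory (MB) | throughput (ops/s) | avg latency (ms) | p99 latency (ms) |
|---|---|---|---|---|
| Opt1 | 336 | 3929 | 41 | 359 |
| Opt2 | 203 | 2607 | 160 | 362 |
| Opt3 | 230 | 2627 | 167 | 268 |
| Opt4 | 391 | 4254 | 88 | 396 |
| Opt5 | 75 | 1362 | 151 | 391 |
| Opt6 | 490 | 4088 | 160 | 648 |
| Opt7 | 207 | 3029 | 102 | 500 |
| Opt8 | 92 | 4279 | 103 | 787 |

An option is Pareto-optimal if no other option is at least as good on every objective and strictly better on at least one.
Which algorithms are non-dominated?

Opt1, Opt2, Opt3, Opt4, Opt5, Opt7, Opt8

Opt1: not dominated (best avg latency).
Opt2: not dominated.
Opt3: not dominated (best p99 latency).
Opt4: not dominated.
Opt5: not dominated (best memory).
Opt6: dominated by Opt4 (memory 391≤490, throughput 4254≥4088, avg latency 88≤160, p99 latency 396≤648).
Opt7: not dominated.
Opt8: not dominated (best throughput).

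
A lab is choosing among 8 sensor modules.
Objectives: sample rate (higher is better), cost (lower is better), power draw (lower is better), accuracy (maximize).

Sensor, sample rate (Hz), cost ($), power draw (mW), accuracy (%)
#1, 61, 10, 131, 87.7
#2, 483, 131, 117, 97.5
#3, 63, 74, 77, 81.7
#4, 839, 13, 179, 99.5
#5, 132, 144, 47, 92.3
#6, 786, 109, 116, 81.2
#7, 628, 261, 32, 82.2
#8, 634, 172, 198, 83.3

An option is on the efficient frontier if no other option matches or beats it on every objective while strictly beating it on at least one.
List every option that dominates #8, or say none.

#4: sample rate 839≥634, cost 13≤172, power draw 179≤198, accuracy 99.5≥83.3 — dominates #8.
Others (#1, #2, #3, #5, #6, #7) are each worse than #8 on at least one objective.

#4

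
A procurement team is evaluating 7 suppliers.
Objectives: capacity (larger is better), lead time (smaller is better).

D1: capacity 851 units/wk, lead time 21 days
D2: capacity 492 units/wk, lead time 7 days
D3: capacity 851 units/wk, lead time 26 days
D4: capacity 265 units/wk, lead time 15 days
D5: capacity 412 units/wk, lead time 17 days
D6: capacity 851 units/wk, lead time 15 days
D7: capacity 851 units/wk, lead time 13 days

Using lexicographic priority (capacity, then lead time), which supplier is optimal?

First maximize capacity: best is 851, kept {D1, D3, D6, D7}.
Then minimize lead time: best is 13, kept {D7}.

D7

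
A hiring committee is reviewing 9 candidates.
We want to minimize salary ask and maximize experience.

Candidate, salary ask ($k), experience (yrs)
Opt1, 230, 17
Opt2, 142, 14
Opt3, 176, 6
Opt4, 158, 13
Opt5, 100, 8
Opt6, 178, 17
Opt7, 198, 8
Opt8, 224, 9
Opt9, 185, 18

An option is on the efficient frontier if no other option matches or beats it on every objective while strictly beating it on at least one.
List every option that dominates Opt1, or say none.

Opt6, Opt9

Opt6: salary ask 178≤230, experience 17≥17 — dominates Opt1.
Opt9: salary ask 185≤230, experience 18≥17 — dominates Opt1.
Others (Opt2, Opt3, Opt4, Opt5, Opt7, Opt8) are each worse than Opt1 on at least one objective.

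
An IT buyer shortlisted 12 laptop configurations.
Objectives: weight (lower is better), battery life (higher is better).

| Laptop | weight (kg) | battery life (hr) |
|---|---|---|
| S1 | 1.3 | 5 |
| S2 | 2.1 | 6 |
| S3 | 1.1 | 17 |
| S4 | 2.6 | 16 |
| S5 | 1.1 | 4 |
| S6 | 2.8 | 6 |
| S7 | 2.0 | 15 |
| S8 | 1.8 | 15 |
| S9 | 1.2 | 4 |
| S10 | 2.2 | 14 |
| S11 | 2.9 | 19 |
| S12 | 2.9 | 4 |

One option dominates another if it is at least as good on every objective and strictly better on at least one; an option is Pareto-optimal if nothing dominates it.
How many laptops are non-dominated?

2

S1: dominated by S3 (weight 1.1≤1.3, battery life 17≥5).
S2: dominated by S3 (weight 1.1≤2.1, battery life 17≥6).
S3: not dominated.
S4: dominated by S3 (weight 1.1≤2.6, battery life 17≥16).
S5: dominated by S3 (weight 1.1≤1.1, battery life 17≥4).
S6: dominated by S2 (weight 2.1≤2.8, battery life 6≥6).
S7: dominated by S3 (weight 1.1≤2.0, battery life 17≥15).
S8: dominated by S3 (weight 1.1≤1.8, battery life 17≥15).
S9: dominated by S3 (weight 1.1≤1.2, battery life 17≥4).
S10: dominated by S3 (weight 1.1≤2.2, battery life 17≥14).
S11: not dominated (best battery life).
S12: dominated by S1 (weight 1.3≤2.9, battery life 5≥4).
Pareto-optimal: S3, S11 → 2.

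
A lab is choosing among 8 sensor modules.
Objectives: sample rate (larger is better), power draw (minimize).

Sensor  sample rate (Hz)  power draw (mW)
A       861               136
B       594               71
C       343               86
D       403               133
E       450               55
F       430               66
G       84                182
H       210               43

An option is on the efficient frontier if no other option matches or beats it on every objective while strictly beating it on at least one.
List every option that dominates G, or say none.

A, B, C, D, E, F, H

A: sample rate 861≥84, power draw 136≤182 — dominates G.
B: sample rate 594≥84, power draw 71≤182 — dominates G.
C: sample rate 343≥84, power draw 86≤182 — dominates G.
D: sample rate 403≥84, power draw 133≤182 — dominates G.
E: sample rate 450≥84, power draw 55≤182 — dominates G.
F: sample rate 430≥84, power draw 66≤182 — dominates G.
H: sample rate 210≥84, power draw 43≤182 — dominates G.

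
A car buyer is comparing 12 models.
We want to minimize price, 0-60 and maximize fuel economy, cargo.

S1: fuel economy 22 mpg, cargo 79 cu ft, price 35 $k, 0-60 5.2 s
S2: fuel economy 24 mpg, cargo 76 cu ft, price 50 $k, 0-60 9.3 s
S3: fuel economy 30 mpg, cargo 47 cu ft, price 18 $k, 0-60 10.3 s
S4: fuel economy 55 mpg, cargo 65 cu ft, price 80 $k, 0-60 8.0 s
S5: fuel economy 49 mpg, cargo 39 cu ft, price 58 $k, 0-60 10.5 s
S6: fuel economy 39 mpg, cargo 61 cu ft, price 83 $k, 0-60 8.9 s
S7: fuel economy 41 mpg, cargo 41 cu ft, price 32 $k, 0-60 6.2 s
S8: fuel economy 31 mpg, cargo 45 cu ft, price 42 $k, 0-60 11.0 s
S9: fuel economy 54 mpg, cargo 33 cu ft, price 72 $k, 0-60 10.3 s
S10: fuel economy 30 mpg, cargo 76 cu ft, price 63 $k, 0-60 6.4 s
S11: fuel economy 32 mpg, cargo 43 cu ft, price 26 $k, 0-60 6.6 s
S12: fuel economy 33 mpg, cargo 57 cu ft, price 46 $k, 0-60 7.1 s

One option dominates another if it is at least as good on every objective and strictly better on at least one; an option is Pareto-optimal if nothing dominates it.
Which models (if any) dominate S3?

none

S1: worse on fuel economy (22 vs 30).
S2: worse on fuel economy (24 vs 30).
S4: worse on price (80 vs 18).
S5: worse on cargo (39 vs 47).
S6: worse on price (83 vs 18).
S7: worse on cargo (41 vs 47).
S8: worse on cargo (45 vs 47).
S9: worse on cargo (33 vs 47).
S10: worse on price (63 vs 18).
S11: worse on cargo (43 vs 47).
S12: worse on price (46 vs 18).
No option dominates S3.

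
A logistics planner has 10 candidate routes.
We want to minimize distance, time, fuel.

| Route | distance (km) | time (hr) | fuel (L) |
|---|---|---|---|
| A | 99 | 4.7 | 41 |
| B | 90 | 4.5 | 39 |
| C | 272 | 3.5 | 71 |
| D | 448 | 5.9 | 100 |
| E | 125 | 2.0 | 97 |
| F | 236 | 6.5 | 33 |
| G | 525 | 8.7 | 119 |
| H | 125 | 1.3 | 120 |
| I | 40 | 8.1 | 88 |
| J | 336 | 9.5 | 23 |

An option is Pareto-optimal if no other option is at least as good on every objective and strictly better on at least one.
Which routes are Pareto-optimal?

A: dominated by B (distance 90≤99, time 4.5≤4.7, fuel 39≤41).
B: not dominated.
C: not dominated.
D: dominated by A (distance 99≤448, time 4.7≤5.9, fuel 41≤100).
E: not dominated.
F: not dominated.
G: dominated by A (distance 99≤525, time 4.7≤8.7, fuel 41≤119).
H: not dominated (best time).
I: not dominated (best distance).
J: not dominated (best fuel).

B, C, E, F, H, I, J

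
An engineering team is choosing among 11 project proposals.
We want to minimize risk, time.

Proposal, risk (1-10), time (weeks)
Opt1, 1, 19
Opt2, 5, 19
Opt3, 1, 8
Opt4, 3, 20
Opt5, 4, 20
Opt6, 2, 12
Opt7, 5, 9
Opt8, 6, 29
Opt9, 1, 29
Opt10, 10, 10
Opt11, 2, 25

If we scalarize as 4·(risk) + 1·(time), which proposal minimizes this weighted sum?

Opt3

Opt1: 4·1 + 1·19 = 23
Opt2: 4·5 + 1·19 = 39
Opt3: 4·1 + 1·8 = 12
Opt4: 4·3 + 1·20 = 32
Opt5: 4·4 + 1·20 = 36
Opt6: 4·2 + 1·12 = 20
Opt7: 4·5 + 1·9 = 29
Opt8: 4·6 + 1·29 = 53
Opt9: 4·1 + 1·29 = 33
Opt10: 4·10 + 1·10 = 50
Opt11: 4·2 + 1·25 = 33
Lowest: Opt3 at 12.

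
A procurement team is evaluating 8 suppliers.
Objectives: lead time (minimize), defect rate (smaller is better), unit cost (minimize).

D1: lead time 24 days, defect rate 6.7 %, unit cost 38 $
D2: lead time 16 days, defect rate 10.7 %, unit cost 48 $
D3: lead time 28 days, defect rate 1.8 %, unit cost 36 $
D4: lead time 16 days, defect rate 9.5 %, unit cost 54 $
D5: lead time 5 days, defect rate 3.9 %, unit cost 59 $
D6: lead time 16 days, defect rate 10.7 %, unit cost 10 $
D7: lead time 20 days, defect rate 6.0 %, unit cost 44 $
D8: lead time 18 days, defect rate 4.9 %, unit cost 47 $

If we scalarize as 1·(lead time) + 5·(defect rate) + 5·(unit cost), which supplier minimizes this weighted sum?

D1: 1·24 + 5·6.7 + 5·38 = 247.5
D2: 1·16 + 5·10.7 + 5·48 = 309.5
D3: 1·28 + 5·1.8 + 5·36 = 217.0
D4: 1·16 + 5·9.5 + 5·54 = 333.5
D5: 1·5 + 5·3.9 + 5·59 = 319.5
D6: 1·16 + 5·10.7 + 5·10 = 119.5
D7: 1·20 + 5·6.0 + 5·44 = 270.0
D8: 1·18 + 5·4.9 + 5·47 = 277.5
Lowest: D6 at 119.5.

D6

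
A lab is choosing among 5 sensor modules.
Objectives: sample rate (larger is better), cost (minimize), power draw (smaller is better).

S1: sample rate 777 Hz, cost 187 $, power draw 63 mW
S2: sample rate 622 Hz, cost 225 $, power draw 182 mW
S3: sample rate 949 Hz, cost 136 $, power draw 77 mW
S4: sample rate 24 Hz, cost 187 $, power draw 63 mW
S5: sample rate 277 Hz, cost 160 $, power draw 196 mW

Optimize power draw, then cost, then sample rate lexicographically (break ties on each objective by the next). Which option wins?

First minimize power draw: best is 63, kept {S1, S4}.
Then minimize cost: best is 187, kept {S1, S4}.
Then maximize sample rate: best is 777, kept {S1}.

S1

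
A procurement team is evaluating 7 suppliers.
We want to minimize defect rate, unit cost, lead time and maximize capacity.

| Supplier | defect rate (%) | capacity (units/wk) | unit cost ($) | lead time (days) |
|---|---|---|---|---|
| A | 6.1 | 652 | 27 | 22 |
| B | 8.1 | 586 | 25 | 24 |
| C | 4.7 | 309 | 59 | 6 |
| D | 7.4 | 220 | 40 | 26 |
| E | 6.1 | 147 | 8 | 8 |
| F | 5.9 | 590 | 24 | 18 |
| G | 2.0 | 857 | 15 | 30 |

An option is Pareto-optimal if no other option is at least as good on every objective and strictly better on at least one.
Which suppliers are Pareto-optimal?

A: not dominated.
B: dominated by F (defect rate 5.9≤8.1, capacity 590≥586, unit cost 24≤25, lead time 18≤24).
C: not dominated (best lead time).
D: dominated by A (defect rate 6.1≤7.4, capacity 652≥220, unit cost 27≤40, lead time 22≤26).
E: not dominated (best unit cost).
F: not dominated.
G: not dominated (best defect rate).

A, C, E, F, G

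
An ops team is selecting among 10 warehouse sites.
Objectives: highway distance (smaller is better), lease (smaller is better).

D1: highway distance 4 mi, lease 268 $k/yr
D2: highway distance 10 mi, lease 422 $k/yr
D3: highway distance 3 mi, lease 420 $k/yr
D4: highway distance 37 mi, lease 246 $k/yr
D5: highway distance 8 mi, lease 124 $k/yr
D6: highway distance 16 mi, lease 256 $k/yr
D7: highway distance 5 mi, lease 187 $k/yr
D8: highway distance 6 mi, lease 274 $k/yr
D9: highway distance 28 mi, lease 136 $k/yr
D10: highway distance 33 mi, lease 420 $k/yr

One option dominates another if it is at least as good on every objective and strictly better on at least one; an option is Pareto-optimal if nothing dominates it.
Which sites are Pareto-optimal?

D1, D3, D5, D7

D1: not dominated.
D2: dominated by D1 (highway distance 4≤10, lease 268≤422).
D3: not dominated (best highway distance).
D4: dominated by D5 (highway distance 8≤37, lease 124≤246).
D5: not dominated (best lease).
D6: dominated by D5 (highway distance 8≤16, lease 124≤256).
D7: not dominated.
D8: dominated by D1 (highway distance 4≤6, lease 268≤274).
D9: dominated by D5 (highway distance 8≤28, lease 124≤136).
D10: dominated by D1 (highway distance 4≤33, lease 268≤420).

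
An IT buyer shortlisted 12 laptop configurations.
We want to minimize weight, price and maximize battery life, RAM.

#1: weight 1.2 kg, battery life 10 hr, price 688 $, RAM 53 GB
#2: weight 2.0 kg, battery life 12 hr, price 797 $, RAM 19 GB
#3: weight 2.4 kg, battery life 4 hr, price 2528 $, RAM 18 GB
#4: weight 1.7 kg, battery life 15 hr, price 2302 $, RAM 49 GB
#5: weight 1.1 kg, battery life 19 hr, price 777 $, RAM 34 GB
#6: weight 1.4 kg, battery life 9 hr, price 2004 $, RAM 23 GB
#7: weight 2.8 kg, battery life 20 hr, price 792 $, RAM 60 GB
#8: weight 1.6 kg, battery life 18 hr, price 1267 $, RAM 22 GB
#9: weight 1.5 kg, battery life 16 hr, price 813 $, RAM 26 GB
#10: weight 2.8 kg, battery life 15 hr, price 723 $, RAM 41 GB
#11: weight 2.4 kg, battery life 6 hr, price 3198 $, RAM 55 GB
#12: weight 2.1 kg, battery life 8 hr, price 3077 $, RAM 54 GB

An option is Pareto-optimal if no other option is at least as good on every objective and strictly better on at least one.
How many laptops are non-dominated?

#1: not dominated (best price).
#2: dominated by #5 (weight 1.1≤2.0, battery life 19≥12, price 777≤797, RAM 34≥19).
#3: dominated by #1 (weight 1.2≤2.4, battery life 10≥4, price 688≤2528, RAM 53≥18).
#4: not dominated.
#5: not dominated (best weight).
#6: dominated by #1 (weight 1.2≤1.4, battery life 10≥9, price 688≤2004, RAM 53≥23).
#7: not dominated (best battery life).
#8: dominated by #5 (weight 1.1≤1.6, battery life 19≥18, price 777≤1267, RAM 34≥22).
#9: dominated by #5 (weight 1.1≤1.5, battery life 19≥16, price 777≤813, RAM 34≥26).
#10: not dominated.
#11: not dominated.
#12: not dominated.
Pareto-optimal: #1, #4, #5, #7, #10, #11, #12 → 7.

7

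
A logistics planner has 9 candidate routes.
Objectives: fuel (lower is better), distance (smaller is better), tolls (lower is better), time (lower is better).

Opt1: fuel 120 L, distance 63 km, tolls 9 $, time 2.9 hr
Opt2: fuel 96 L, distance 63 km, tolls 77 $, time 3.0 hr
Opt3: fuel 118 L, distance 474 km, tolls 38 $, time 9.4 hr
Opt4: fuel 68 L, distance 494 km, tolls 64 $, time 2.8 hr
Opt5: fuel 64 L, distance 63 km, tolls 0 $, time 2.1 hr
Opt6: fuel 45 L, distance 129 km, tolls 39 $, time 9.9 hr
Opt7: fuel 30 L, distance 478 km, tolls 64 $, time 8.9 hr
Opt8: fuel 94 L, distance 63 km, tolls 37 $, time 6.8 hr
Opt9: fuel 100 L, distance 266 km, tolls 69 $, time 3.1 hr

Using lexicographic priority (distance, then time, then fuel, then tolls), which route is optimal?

Opt5

First minimize distance: best is 63, kept {Opt1, Opt2, Opt5, Opt8}.
Then minimize time: best is 2.1, kept {Opt5}.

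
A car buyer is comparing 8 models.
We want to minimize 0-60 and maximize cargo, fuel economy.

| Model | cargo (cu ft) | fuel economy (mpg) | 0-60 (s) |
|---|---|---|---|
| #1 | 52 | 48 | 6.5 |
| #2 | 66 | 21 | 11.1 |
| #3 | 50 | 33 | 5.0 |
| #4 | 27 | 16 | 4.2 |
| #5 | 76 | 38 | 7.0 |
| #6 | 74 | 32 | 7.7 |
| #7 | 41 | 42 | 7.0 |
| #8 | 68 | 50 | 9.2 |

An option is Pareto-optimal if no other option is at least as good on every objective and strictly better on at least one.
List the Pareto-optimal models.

#1, #3, #4, #5, #8

#1: not dominated.
#2: dominated by #5 (cargo 76≥66, fuel economy 38≥21, 0-60 7.0≤11.1).
#3: not dominated.
#4: not dominated (best 0-60).
#5: not dominated (best cargo).
#6: dominated by #5 (cargo 76≥74, fuel economy 38≥32, 0-60 7.0≤7.7).
#7: dominated by #1 (cargo 52≥41, fuel economy 48≥42, 0-60 6.5≤7.0).
#8: not dominated (best fuel economy).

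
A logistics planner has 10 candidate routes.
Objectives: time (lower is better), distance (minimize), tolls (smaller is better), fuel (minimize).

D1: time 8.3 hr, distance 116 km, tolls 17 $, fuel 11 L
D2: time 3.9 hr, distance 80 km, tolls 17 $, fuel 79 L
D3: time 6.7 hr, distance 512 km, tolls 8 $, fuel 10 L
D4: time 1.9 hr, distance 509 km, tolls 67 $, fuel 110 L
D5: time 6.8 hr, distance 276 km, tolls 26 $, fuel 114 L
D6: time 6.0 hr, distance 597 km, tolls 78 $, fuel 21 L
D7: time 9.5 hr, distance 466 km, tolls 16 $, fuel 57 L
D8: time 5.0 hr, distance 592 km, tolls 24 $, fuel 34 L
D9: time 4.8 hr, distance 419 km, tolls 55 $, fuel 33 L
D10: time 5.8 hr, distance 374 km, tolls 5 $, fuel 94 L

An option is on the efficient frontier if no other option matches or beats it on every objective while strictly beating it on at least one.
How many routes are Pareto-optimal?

9

D1: not dominated.
D2: not dominated (best distance).
D3: not dominated (best fuel).
D4: not dominated (best time).
D5: dominated by D2 (time 3.9≤6.8, distance 80≤276, tolls 17≤26, fuel 79≤114).
D6: not dominated.
D7: not dominated.
D8: not dominated.
D9: not dominated.
D10: not dominated (best tolls).
Pareto-optimal: D1, D2, D3, D4, D6, D7, D8, D9, D10 → 9.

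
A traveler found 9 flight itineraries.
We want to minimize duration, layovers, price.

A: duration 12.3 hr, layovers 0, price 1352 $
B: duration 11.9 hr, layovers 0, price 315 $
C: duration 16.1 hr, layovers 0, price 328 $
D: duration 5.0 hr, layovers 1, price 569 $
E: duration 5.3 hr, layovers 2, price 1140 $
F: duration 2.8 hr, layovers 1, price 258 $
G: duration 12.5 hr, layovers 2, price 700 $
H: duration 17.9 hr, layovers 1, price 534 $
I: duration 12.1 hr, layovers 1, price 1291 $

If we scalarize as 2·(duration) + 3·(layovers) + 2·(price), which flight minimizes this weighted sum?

A: 2·12.3 + 3·0 + 2·1352 = 2728.6
B: 2·11.9 + 3·0 + 2·315 = 653.8
C: 2·16.1 + 3·0 + 2·328 = 688.2
D: 2·5.0 + 3·1 + 2·569 = 1151.0
E: 2·5.3 + 3·2 + 2·1140 = 2296.6
F: 2·2.8 + 3·1 + 2·258 = 524.6
G: 2·12.5 + 3·2 + 2·700 = 1431.0
H: 2·17.9 + 3·1 + 2·534 = 1106.8
I: 2·12.1 + 3·1 + 2·1291 = 2609.2
Lowest: F at 524.6.

F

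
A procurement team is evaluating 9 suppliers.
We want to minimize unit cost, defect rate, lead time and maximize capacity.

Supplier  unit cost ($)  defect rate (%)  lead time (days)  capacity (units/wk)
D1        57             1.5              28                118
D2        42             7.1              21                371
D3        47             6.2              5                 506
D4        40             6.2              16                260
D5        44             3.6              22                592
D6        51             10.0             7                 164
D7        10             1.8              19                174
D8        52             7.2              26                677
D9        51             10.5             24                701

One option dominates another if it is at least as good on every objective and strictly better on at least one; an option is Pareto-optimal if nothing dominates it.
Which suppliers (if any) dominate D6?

D3

D3: unit cost 47≤51, defect rate 6.2≤10.0, lead time 5≤7, capacity 506≥164 — dominates D6.
Others (D1, D2, D4, D5, D7, D8, D9) are each worse than D6 on at least one objective.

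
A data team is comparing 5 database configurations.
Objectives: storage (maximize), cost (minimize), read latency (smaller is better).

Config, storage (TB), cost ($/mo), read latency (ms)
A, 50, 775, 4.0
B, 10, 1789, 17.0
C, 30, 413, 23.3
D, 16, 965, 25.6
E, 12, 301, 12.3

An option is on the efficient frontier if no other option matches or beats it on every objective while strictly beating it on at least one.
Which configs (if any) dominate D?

A, C

A: storage 50≥16, cost 775≤965, read latency 4.0≤25.6 — dominates D.
C: storage 30≥16, cost 413≤965, read latency 23.3≤25.6 — dominates D.
Others (B, E) are each worse than D on at least one objective.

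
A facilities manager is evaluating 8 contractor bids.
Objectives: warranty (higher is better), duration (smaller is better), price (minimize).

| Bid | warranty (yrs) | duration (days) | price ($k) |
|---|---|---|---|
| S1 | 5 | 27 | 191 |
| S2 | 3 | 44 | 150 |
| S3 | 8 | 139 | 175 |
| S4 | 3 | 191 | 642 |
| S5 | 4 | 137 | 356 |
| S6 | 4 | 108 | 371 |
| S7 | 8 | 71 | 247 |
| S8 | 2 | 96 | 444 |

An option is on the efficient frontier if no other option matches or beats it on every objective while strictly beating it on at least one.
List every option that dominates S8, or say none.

S1: warranty 5≥2, duration 27≤96, price 191≤444 — dominates S8.
S2: warranty 3≥2, duration 44≤96, price 150≤444 — dominates S8.
S7: warranty 8≥2, duration 71≤96, price 247≤444 — dominates S8.
Others (S3, S4, S5, S6) are each worse than S8 on at least one objective.

S1, S2, S7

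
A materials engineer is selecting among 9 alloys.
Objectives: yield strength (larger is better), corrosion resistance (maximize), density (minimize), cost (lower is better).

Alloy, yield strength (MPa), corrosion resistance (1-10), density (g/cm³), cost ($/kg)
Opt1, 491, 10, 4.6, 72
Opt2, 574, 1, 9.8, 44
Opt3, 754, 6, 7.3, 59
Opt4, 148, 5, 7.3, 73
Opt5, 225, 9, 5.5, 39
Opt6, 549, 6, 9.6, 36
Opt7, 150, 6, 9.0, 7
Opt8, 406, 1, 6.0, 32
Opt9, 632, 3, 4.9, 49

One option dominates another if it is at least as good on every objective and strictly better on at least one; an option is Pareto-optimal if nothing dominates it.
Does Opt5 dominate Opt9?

No

Opt5 vs Opt9: Opt5 is worse on yield strength (225 vs 632), so it does not dominate Opt9.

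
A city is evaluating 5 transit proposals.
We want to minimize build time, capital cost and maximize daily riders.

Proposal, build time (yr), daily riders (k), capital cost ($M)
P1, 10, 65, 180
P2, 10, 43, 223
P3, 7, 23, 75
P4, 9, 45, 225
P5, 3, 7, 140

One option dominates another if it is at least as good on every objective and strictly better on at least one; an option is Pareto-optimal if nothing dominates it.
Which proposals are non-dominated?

P1: not dominated (best daily riders).
P2: dominated by P1 (build time 10≤10, daily riders 65≥43, capital cost 180≤223).
P3: not dominated (best capital cost).
P4: not dominated.
P5: not dominated (best build time).

P1, P3, P4, P5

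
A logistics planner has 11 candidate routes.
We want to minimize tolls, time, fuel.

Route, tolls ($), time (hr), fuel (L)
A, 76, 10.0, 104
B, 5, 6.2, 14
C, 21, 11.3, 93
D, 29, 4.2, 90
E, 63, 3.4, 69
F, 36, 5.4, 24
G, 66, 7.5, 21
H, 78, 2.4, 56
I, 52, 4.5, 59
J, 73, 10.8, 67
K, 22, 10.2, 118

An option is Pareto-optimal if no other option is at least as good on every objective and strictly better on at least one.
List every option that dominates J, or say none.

B, F, G, I

B: tolls 5≤73, time 6.2≤10.8, fuel 14≤67 — dominates J.
F: tolls 36≤73, time 5.4≤10.8, fuel 24≤67 — dominates J.
G: tolls 66≤73, time 7.5≤10.8, fuel 21≤67 — dominates J.
I: tolls 52≤73, time 4.5≤10.8, fuel 59≤67 — dominates J.
Others (A, C, D, E, H, K) are each worse than J on at least one objective.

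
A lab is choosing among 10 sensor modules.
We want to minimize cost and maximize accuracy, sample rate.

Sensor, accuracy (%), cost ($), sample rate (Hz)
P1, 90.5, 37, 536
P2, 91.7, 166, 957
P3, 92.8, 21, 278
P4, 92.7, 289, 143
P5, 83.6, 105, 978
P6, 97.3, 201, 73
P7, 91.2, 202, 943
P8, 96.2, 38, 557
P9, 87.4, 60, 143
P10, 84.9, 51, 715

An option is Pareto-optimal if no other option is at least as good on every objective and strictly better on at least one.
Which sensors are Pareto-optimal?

P1, P2, P3, P5, P6, P8, P10

P1: not dominated.
P2: not dominated.
P3: not dominated (best cost).
P4: dominated by P3 (accuracy 92.8≥92.7, cost 21≤289, sample rate 278≥143).
P5: not dominated (best sample rate).
P6: not dominated (best accuracy).
P7: dominated by P2 (accuracy 91.7≥91.2, cost 166≤202, sample rate 957≥943).
P8: not dominated.
P9: dominated by P1 (accuracy 90.5≥87.4, cost 37≤60, sample rate 536≥143).
P10: not dominated.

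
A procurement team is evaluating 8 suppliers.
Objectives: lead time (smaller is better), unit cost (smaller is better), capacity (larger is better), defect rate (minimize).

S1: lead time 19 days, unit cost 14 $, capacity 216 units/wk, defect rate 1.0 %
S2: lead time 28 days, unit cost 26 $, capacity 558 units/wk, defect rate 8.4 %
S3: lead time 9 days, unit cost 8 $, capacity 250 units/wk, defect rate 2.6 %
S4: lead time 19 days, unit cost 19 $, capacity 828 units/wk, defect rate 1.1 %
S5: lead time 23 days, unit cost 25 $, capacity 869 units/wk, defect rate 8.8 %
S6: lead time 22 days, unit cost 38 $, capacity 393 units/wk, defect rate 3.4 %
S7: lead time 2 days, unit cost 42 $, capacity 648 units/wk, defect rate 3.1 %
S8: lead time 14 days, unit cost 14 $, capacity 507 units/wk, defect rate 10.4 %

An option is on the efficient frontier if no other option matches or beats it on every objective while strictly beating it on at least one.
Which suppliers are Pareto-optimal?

S1, S3, S4, S5, S7, S8

S1: not dominated (best defect rate).
S2: dominated by S4 (lead time 19≤28, unit cost 19≤26, capacity 828≥558, defect rate 1.1≤8.4).
S3: not dominated (best unit cost).
S4: not dominated.
S5: not dominated (best capacity).
S6: dominated by S4 (lead time 19≤22, unit cost 19≤38, capacity 828≥393, defect rate 1.1≤3.4).
S7: not dominated (best lead time).
S8: not dominated.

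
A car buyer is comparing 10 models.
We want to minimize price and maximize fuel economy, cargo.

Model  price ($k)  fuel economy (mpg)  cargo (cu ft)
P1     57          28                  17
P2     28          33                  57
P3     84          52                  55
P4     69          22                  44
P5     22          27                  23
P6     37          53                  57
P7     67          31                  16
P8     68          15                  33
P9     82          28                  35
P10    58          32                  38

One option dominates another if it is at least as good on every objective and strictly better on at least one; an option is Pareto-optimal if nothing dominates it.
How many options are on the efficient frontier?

3

P1: dominated by P2 (price 28≤57, fuel economy 33≥28, cargo 57≥17).
P2: not dominated.
P3: dominated by P6 (price 37≤84, fuel economy 53≥52, cargo 57≥55).
P4: dominated by P2 (price 28≤69, fuel economy 33≥22, cargo 57≥44).
P5: not dominated (best price).
P6: not dominated (best fuel economy).
P7: dominated by P2 (price 28≤67, fuel economy 33≥31, cargo 57≥16).
P8: dominated by P2 (price 28≤68, fuel economy 33≥15, cargo 57≥33).
P9: dominated by P2 (price 28≤82, fuel economy 33≥28, cargo 57≥35).
P10: dominated by P2 (price 28≤58, fuel economy 33≥32, cargo 57≥38).
Pareto-optimal: P2, P5, P6 → 3.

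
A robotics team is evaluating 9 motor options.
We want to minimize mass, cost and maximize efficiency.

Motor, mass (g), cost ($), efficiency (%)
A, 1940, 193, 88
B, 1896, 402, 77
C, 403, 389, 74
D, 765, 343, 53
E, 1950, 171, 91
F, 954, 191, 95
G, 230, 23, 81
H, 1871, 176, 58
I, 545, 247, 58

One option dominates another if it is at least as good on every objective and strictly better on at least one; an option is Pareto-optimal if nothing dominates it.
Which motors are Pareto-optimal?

A: dominated by F (mass 954≤1940, cost 191≤193, efficiency 95≥88).
B: dominated by F (mass 954≤1896, cost 191≤402, efficiency 95≥77).
C: dominated by G (mass 230≤403, cost 23≤389, efficiency 81≥74).
D: dominated by G (mass 230≤765, cost 23≤343, efficiency 81≥53).
E: not dominated.
F: not dominated (best efficiency).
G: not dominated (best mass).
H: dominated by G (mass 230≤1871, cost 23≤176, efficiency 81≥58).
I: dominated by G (mass 230≤545, cost 23≤247, efficiency 81≥58).

E, F, G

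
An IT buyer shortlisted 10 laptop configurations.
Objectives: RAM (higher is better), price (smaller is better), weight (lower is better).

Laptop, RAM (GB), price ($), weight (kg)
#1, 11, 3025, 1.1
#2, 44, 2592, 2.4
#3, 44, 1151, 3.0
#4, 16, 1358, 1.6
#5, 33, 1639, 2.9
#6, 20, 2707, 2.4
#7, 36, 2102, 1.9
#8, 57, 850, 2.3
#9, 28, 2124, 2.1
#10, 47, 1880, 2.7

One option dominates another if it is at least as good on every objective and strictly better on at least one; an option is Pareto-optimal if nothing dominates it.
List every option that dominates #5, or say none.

#8: RAM 57≥33, price 850≤1639, weight 2.3≤2.9 — dominates #5.
Others (#1, #2, #3, #4, #6, #7, #9, #10) are each worse than #5 on at least one objective.

#8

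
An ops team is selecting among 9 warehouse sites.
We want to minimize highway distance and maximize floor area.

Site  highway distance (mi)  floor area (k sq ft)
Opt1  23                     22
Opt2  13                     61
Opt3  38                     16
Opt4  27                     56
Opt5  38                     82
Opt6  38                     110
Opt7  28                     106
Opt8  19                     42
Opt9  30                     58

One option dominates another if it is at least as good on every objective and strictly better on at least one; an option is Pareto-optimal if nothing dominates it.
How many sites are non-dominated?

Opt1: dominated by Opt2 (highway distance 13≤23, floor area 61≥22).
Opt2: not dominated (best highway distance).
Opt3: dominated by Opt1 (highway distance 23≤38, floor area 22≥16).
Opt4: dominated by Opt2 (highway distance 13≤27, floor area 61≥56).
Opt5: dominated by Opt6 (highway distance 38≤38, floor area 110≥82).
Opt6: not dominated (best floor area).
Opt7: not dominated.
Opt8: dominated by Opt2 (highway distance 13≤19, floor area 61≥42).
Opt9: dominated by Opt2 (highway distance 13≤30, floor area 61≥58).
Pareto-optimal: Opt2, Opt6, Opt7 → 3.

3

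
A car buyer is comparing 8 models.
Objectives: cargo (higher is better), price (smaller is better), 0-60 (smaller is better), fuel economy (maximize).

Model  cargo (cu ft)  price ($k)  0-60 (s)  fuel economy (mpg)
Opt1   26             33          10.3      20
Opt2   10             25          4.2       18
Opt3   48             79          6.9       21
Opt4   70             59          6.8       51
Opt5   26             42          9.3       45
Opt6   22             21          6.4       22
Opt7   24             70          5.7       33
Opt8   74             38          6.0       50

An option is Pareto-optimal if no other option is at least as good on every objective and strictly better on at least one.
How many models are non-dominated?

6

Opt1: not dominated.
Opt2: not dominated (best 0-60).
Opt3: dominated by Opt4 (cargo 70≥48, price 59≤79, 0-60 6.8≤6.9, fuel economy 51≥21).
Opt4: not dominated (best fuel economy).
Opt5: dominated by Opt8 (cargo 74≥26, price 38≤42, 0-60 6.0≤9.3, fuel economy 50≥45).
Opt6: not dominated (best price).
Opt7: not dominated.
Opt8: not dominated (best cargo).
Pareto-optimal: Opt1, Opt2, Opt4, Opt6, Opt7, Opt8 → 6.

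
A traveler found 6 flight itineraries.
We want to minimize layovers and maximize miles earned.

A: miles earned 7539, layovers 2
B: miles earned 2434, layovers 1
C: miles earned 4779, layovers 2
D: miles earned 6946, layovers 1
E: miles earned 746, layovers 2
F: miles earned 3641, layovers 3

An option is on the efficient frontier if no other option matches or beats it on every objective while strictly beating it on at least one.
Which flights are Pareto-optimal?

A: not dominated (best miles earned).
B: dominated by D (miles earned 6946≥2434, layovers 1≤1).
C: dominated by A (miles earned 7539≥4779, layovers 2≤2).
D: not dominated.
E: dominated by A (miles earned 7539≥746, layovers 2≤2).
F: dominated by A (miles earned 7539≥3641, layovers 2≤3).

A, D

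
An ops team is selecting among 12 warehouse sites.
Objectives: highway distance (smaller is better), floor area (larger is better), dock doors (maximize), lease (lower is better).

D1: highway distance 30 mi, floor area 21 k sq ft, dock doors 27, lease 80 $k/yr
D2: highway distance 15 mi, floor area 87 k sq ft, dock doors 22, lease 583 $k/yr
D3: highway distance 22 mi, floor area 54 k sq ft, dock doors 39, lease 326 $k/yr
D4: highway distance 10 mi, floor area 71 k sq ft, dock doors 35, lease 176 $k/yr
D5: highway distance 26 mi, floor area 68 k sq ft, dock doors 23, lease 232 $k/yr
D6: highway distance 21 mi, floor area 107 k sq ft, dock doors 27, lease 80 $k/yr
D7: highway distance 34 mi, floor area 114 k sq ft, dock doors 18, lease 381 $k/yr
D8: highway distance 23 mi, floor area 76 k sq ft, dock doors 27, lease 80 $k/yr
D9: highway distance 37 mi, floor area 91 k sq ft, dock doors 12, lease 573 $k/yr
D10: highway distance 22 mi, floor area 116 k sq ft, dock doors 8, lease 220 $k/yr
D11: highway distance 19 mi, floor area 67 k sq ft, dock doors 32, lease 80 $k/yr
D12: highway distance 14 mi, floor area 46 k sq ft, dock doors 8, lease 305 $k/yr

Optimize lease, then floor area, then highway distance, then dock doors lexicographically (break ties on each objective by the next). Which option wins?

D6

First minimize lease: best is 80, kept {D1, D6, D8, D11}.
Then maximize floor area: best is 107, kept {D6}.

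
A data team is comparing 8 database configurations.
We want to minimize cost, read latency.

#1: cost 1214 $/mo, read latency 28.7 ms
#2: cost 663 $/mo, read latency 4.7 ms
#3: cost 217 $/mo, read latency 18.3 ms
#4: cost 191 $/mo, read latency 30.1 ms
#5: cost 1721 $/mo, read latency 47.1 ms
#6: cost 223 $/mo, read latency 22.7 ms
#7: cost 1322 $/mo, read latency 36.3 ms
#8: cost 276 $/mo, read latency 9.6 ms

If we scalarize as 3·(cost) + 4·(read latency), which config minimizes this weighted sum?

#4

#1: 3·1214 + 4·28.7 = 3756.8
#2: 3·663 + 4·4.7 = 2007.8
#3: 3·217 + 4·18.3 = 724.2
#4: 3·191 + 4·30.1 = 693.4
#5: 3·1721 + 4·47.1 = 5351.4
#6: 3·223 + 4·22.7 = 759.8
#7: 3·1322 + 4·36.3 = 4111.2
#8: 3·276 + 4·9.6 = 866.4
Lowest: #4 at 693.4.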